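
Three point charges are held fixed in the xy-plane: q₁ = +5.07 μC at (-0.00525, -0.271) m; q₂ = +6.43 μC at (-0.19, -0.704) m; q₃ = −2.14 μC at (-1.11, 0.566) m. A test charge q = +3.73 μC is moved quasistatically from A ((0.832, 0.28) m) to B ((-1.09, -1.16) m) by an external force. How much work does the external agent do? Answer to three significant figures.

For quasistatic motion the external work equals the change in potential energy: W_ext = qΔV = q(V_B − V_A).
At A: distances to the source charges are 1.00 m, 1.42 m, 1.96 m; V_A = Σ kqᵢ/rᵢ = 7.64×10⁴ V.
At B: distances to the source charges are 1.40 m, 1.01 m, 1.73 m; V_B = Σ kqᵢ/rᵢ = 7.86×10⁴ V.
ΔV = V_B − V_A = 2230 V.
W_ext = qΔV = (3.73×10⁻⁶ C)(2230 V) = 8.31×10⁻³ J.

8.31×10⁻³ J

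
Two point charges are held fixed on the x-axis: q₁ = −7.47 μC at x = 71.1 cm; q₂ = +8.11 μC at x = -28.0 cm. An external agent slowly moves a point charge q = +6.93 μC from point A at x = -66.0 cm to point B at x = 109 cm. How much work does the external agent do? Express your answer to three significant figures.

For quasistatic motion the external work equals the change in potential energy: W_ext = qΔV = q(V_B − V_A).
At A: distances to the source charges are 1.37 m, 0.380 m; V_A = Σ kqᵢ/rᵢ = 1.43×10⁵ V.
At B: distances to the source charges are 0.379 m, 1.37 m; V_B = Σ kqᵢ/rᵢ = -1.24×10⁵ V.
ΔV = V_B − V_A = -2.67×10⁵ V.
W_ext = qΔV = (6.93×10⁻⁶ C)(-2.67×10⁵ V) = -1.85 J.

-1.85 J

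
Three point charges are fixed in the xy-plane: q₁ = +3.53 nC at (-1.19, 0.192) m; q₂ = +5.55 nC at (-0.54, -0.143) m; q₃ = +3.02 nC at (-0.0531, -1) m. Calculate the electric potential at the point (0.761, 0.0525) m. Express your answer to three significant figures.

The total potential is the scalar sum of each charge's contribution, V = Σ kqᵢ/rᵢ.
Distances from the field point to each charge: r₁ = 1.96 m, r₂ = 1.32 m, r₃ = 1.33 m.
V = k[(3.53×10⁻⁹)/(1.96) + (5.55×10⁻⁹)/(1.32) + (3.02×10⁻⁹)/(1.33)] = 74.6 V.

74.6 V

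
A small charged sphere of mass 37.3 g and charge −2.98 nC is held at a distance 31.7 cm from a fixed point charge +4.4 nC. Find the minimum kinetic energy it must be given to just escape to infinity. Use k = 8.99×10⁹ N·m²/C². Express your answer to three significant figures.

To just escape, total mechanical energy must reach zero at infinity: ½mv²_min + U = 0, so ½mv²_min = −U = |kQq|/r.
|U| = |kQq|/r = (8.99×10⁹ N·m²/C²)(4.40×10⁻⁹)(2.98×10⁻⁹)/(0.317) = 3.72×10⁻⁷ J.

3.72×10⁻⁷ J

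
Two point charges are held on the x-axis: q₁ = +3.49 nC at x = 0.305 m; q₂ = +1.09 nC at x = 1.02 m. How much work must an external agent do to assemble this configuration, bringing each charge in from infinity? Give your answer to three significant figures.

4.78×10⁻⁸ J

The work to assemble the configuration equals its total potential energy, U = Σ kqᵢqⱼ/rᵢⱼ over all pairs.
Pair separations: r₁₂ = 0.715 m.
U = (4.78×10⁻⁸) = 4.78×10⁻⁸ J.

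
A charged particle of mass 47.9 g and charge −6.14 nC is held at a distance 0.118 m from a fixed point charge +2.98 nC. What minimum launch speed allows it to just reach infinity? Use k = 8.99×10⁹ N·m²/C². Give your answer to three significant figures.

7.63×10⁻³ m/s

To just escape, total mechanical energy must reach zero at infinity: ½mv²_min + U = 0, so ½mv²_min = −U = |kQq|/r.
|U| = |kQq|/r = (8.99×10⁹ N·m²/C²)(2.98×10⁻⁹)(6.14×10⁻⁹)/(0.118) = 1.39×10⁻⁶ J.
v_min = √(2|U|/m) = √(2·1.39×10⁻⁶/0.0479) = 7.63×10⁻³ m/s.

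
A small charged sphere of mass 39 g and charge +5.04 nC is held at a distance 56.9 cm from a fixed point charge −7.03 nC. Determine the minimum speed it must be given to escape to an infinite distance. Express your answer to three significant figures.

To just escape, total mechanical energy must reach zero at infinity: ½mv²_min + U = 0, so ½mv²_min = −U = |kQq|/r.
|U| = |kQq|/r = (8.99×10⁹ N·m²/C²)(7.03×10⁻⁹)(5.04×10⁻⁹)/(0.569) = 5.60×10⁻⁷ J.
v_min = √(2|U|/m) = √(2·5.60×10⁻⁷/0.0390) = 5.36×10⁻³ m/s.

5.36×10⁻³ m/s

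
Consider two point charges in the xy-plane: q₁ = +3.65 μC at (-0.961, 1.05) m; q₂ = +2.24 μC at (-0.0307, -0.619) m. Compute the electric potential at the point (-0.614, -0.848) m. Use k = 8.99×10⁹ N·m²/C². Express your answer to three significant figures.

The total potential is the scalar sum of each charge's contribution, V = Σ kqᵢ/rᵢ.
Distances from the field point to each charge: r₁ = 1.93 m, r₂ = 0.627 m.
V = k[(3.65×10⁻⁶)/(1.93) + (2.24×10⁻⁶)/(0.627)] = 4.91×10⁴ V.

4.91×10⁴ V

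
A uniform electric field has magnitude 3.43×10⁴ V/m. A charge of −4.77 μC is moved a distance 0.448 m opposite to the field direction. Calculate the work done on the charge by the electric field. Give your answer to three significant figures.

The potential change for a displacement 0.448 m opposite to the field direction is ΔV = +Ed = 1.54×10⁴ V.
W_field = −qΔV = 0.0733 J.

0.0733 J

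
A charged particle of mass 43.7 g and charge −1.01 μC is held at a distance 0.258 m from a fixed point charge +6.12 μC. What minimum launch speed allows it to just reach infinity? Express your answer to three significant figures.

To just escape, total mechanical energy must reach zero at infinity: ½mv²_min + U = 0, so ½mv²_min = −U = |kQq|/r.
|U| = |kQq|/r = (8.99×10⁹ N·m²/C²)(6.12×10⁻⁶)(1.01×10⁻⁶)/(0.258) = 0.215 J.
v_min = √(2|U|/m) = √(2·0.215/0.0437) = 3.14 m/s.

3.14 m/s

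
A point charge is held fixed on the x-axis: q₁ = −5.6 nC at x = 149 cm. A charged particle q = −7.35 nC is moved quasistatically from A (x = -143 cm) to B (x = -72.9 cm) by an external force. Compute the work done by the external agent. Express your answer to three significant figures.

For quasistatic motion the external work equals the change in potential energy: W_ext = qΔV = q(V_B − V_A).
At A: distance to the source charge is 2.92 m; V_A = kq₁/r = -17.2 V.
At B: distance to the source charge is 2.22 m; V_B = kq₁/r = -22.7 V.
ΔV = V_B − V_A = -5.45 V.
W_ext = qΔV = (-7.35×10⁻⁹ C)(-5.45 V) = 4.00×10⁻⁸ J.

4.00×10⁻⁸ J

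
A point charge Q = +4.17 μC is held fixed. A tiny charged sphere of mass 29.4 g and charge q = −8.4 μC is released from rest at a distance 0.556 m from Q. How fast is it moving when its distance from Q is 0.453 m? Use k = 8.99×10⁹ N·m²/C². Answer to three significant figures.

Only the electrostatic force acts, so mechanical energy is conserved: ½mv² = U₁ − U₂ = kQq(1/r₁ − 1/r₂).
U₁ − U₂ = (8.99×10⁹ N·m²/C²)(4.17×10⁻⁶ C)(-8.40×10⁻⁶ C)(1/0.556 − 1/0.453) = 0.129 J.
v = √(2·0.129/0.0294) = 2.96 m/s.

2.96 m/s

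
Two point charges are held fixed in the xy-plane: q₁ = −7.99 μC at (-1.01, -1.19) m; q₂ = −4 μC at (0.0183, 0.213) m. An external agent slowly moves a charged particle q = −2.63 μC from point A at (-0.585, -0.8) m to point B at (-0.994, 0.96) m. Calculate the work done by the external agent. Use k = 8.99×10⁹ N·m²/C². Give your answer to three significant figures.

For quasistatic motion the external work equals the change in potential energy: W_ext = qΔV = q(V_B − V_A).
At A: distances to the source charges are 0.577 m, 1.18 m; V_A = Σ kqᵢ/rᵢ = -1.55×10⁵ V.
At B: distances to the source charges are 2.15 m, 1.26 m; V_B = Σ kqᵢ/rᵢ = -6.20×10⁴ V.
ΔV = V_B − V_A = 9.30×10⁴ V.
W_ext = qΔV = (-2.63×10⁻⁶ C)(9.30×10⁴ V) = -0.245 J.

-0.245 J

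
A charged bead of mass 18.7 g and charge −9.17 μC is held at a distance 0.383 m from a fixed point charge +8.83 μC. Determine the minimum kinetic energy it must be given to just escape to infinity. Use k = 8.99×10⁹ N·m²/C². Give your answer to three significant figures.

1.90 J

To just escape, total mechanical energy must reach zero at infinity: ½mv²_min + U = 0, so ½mv²_min = −U = |kQq|/r.
|U| = |kQq|/r = (8.99×10⁹ N·m²/C²)(8.83×10⁻⁶)(9.17×10⁻⁶)/(0.383) = 1.90 J.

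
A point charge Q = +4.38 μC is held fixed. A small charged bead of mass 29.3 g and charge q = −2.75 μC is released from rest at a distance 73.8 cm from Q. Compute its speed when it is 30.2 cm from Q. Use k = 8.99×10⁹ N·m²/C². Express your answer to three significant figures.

Only the electrostatic force acts, so mechanical energy is conserved: ½mv² = U₁ − U₂ = kQq(1/r₁ − 1/r₂).
U₁ − U₂ = (8.99×10⁹ N·m²/C²)(4.38×10⁻⁶ C)(-2.75×10⁻⁶ C)(1/0.738 − 1/0.302) = 0.212 J.
v = √(2·0.212/0.0293) = 3.80 m/s.

3.80 m/s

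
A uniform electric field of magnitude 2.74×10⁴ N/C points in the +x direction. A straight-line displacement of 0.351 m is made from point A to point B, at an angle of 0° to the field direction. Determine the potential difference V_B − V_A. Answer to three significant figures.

-9620 V

Only the component of displacement along E changes the potential: ΔV = −E·d·cosθ.
ΔV = −(2.74×10⁴ V/m)(0.351 m)cos0° = -9620 V.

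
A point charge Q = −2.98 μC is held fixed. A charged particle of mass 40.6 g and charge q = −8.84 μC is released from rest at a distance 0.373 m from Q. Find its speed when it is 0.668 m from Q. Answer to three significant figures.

3.72 m/s

Only the electrostatic force acts, so mechanical energy is conserved: ½mv² = U₁ − U₂ = kQq(1/r₁ − 1/r₂).
U₁ − U₂ = (8.99×10⁹ N·m²/C²)(-2.98×10⁻⁶ C)(-8.84×10⁻⁶ C)(1/0.373 − 1/0.668) = 0.280 J.
v = √(2·0.280/0.0406) = 3.72 m/s.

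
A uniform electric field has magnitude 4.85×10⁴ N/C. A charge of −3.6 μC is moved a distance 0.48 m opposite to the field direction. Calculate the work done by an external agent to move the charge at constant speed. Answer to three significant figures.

The potential change for a displacement 0.48 m opposite to the field direction is ΔV = +Ed = 2.33×10⁴ V.
W_ext = qΔV = -0.0838 J.

-0.0838 J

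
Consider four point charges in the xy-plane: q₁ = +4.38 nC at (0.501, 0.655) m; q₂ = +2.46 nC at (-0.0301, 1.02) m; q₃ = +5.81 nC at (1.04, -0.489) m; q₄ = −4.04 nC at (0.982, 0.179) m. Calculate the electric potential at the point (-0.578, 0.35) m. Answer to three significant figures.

Electric potential is a scalar, so the contributions from each charge add algebraically: V = Σ kqᵢ/rᵢ.
Distances from the field point to each charge: r₁ = 1.12 m, r₂ = 0.866 m, r₃ = 1.82 m, r₄ = 1.57 m.
V = k[(4.38×10⁻⁹)/(1.12) + (2.46×10⁻⁹)/(0.866) + (5.81×10⁻⁹)/(1.82) + (-4.04×10⁻⁹)/(1.57)] = 66.2 V.

66.2 V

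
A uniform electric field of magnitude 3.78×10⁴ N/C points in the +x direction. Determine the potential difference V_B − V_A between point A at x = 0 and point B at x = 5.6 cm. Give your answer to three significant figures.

-2120 V

In a uniform field, potential decreases in the direction of E: V_B − V_A = −E·Δx.
V_B − V_A = −(3.78×10⁴ V/m)(0.0560 m) = -2120 V.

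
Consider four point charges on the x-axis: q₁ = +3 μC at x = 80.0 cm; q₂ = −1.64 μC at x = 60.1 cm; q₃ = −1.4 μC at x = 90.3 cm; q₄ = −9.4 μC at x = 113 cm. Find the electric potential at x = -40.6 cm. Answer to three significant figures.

-5.69×10⁴ V

The total potential is the scalar sum of each charge's contribution, V = Σ kqᵢ/rᵢ.
Distances from the field point to each charge: r₁ = 1.21 m, r₂ = 1.01 m, r₃ = 1.31 m, r₄ = 1.54 m.
V = k[(3.00×10⁻⁶)/(1.21) + (-1.64×10⁻⁶)/(1.01) + (-1.40×10⁻⁶)/(1.31) + (-9.40×10⁻⁶)/(1.54)] = -5.69×10⁴ V.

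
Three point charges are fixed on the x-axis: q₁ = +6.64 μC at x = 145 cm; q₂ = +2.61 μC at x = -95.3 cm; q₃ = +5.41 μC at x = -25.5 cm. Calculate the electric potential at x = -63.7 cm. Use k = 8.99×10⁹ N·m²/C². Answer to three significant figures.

Electric potential is a scalar, so the contributions from each charge add algebraically: V = Σ kqᵢ/rᵢ.
Distances from the field point to each charge: r₁ = 2.09 m, r₂ = 0.316 m, r₃ = 0.382 m.
V = k[(6.64×10⁻⁶)/(2.09) + (2.61×10⁻⁶)/(0.316) + (5.41×10⁻⁶)/(0.382)] = 2.30×10⁵ V.

2.30×10⁵ V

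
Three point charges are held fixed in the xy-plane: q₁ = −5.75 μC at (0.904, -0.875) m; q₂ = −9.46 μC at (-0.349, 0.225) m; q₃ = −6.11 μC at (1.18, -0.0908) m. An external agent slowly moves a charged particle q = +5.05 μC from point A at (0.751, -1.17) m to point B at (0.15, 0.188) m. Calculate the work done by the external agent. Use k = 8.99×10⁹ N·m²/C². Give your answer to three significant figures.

For quasistatic motion the external work equals the change in potential energy: W_ext = qΔV = q(V_B − V_A).
At A: distances to the source charges are 0.332 m, 1.78 m, 1.16 m; V_A = Σ kqᵢ/rᵢ = -2.51×10⁵ V.
At B: distances to the source charges are 1.30 m, 0.500 m, 1.07 m; V_B = Σ kqᵢ/rᵢ = -2.61×10⁵ V.
ΔV = V_B − V_A = -1.04×10⁴ V.
W_ext = qΔV = (5.05×10⁻⁶ C)(-1.04×10⁴ V) = -0.0524 J.

-0.0524 J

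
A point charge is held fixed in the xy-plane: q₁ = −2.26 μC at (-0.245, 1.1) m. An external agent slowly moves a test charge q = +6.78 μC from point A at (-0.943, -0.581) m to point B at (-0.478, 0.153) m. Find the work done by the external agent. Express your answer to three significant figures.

For quasistatic motion the external work equals the change in potential energy: W_ext = qΔV = q(V_B − V_A).
At A: distance to the source charge is 1.82 m; V_A = kq₁/r = -1.12×10⁴ V.
At B: distance to the source charge is 0.975 m; V_B = kq₁/r = -2.08×10⁴ V.
ΔV = V_B − V_A = -9670 V.
W_ext = qΔV = (6.78×10⁻⁶ C)(-9670 V) = -0.0656 J.

-0.0656 J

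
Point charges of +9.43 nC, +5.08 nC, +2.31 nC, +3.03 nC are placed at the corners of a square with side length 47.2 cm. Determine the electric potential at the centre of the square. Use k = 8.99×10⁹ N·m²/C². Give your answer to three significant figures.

535 V

The total potential is the scalar sum of each charge's contribution, V = Σ kqᵢ/rᵢ.
The distance from each corner to the centre is a√2/2 = 0.334 m.
V = k[(9.43×10⁻⁹)/(0.334) + (5.08×10⁻⁹)/(0.334) + (2.31×10⁻⁹)/(0.334) + (3.03×10⁻⁹)/(0.334)] = 535 V.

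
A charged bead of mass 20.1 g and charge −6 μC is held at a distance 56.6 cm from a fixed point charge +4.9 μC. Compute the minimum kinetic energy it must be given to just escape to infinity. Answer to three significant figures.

To just escape, total mechanical energy must reach zero at infinity: ½mv²_min + U = 0, so ½mv²_min = −U = |kQq|/r.
|U| = |kQq|/r = (8.99×10⁹ N·m²/C²)(4.90×10⁻⁶)(6.00×10⁻⁶)/(0.566) = 0.467 J.

0.467 J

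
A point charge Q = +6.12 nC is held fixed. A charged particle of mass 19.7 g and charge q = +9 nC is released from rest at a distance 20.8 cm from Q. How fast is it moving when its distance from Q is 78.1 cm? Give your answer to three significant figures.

Only the electrostatic force acts, so mechanical energy is conserved: ½mv² = U₁ − U₂ = kQq(1/r₁ − 1/r₂).
U₁ − U₂ = (8.99×10⁹ N·m²/C²)(6.12×10⁻⁹ C)(9.00×10⁻⁹ C)(1/0.208 − 1/0.781) = 1.75×10⁻⁶ J.
v = √(2·1.75×10⁻⁶/0.0197) = 0.0133 m/s.

0.0133 m/s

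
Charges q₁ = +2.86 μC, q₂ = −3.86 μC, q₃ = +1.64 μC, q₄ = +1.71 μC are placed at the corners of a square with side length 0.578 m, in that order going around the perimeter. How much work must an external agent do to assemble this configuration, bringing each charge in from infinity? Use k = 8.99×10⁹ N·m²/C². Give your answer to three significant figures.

The work to assemble the configuration equals its total potential energy, U = Σ kqᵢqⱼ/rᵢⱼ over all pairs.
The four side pairs have separation 0.578 m and the two diagonal pairs 0.817 m.
Summing all 6 pair terms gives U = -0.171 J.

-0.171 J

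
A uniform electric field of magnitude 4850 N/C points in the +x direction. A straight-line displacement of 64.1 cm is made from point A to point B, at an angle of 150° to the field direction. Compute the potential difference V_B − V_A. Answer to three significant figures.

Only the component of displacement along E changes the potential: ΔV = −E·d·cosθ.
ΔV = −(4850 V/m)(0.641 m)cos150° = 2690 V.

2690 V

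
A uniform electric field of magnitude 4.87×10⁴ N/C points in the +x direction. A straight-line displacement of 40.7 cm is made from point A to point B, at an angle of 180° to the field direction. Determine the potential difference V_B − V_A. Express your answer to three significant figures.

Only the component of displacement along E changes the potential: ΔV = −E·d·cosθ.
ΔV = −(4.87×10⁴ V/m)(0.407 m)cos180° = 1.98×10⁴ V.

1.98×10⁴ V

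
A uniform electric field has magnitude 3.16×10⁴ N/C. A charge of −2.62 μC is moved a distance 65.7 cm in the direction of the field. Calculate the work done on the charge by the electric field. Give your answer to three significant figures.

-0.0544 J

The potential change for a displacement 65.7 cm in the direction of the field is ΔV = −Ed = -2.08×10⁴ V.
W_field = −qΔV = -0.0544 J.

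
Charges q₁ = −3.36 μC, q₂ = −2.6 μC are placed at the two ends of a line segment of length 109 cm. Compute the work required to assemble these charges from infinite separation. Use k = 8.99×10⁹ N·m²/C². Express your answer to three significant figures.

The work to assemble the configuration equals its total potential energy, U = Σ kqᵢqⱼ/rᵢⱼ over all pairs.
The separation is r = 1.09 m.
U = (0.0721) = 0.0721 J.

0.0721 J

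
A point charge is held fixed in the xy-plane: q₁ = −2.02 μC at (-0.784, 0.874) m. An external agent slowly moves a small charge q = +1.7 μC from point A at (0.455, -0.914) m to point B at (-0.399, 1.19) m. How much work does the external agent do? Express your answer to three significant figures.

-0.0478 J

For quasistatic motion the external work equals the change in potential energy: W_ext = qΔV = q(V_B − V_A).
At A: distance to the source charge is 2.18 m; V_A = kq₁/r = -8350 V.
At B: distance to the source charge is 0.498 m; V_B = kq₁/r = -3.65×10⁴ V.
ΔV = V_B − V_A = -2.81×10⁴ V.
W_ext = qΔV = (1.70×10⁻⁶ C)(-2.81×10⁴ V) = -0.0478 J.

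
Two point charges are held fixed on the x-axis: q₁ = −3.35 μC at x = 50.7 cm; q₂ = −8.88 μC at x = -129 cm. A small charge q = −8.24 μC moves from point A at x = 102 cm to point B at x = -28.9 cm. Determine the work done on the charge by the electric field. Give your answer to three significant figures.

The work done by the electric force is W_field = −ΔU = −q(V_B − V_A) = q(V_A − V_B).
At A: distances to the source charges are 0.513 m, 2.31 m; V_A = Σ kqᵢ/rᵢ = -9.33×10⁴ V.
At B: distances to the source charges are 0.796 m, 1.00 m; V_B = Σ kqᵢ/rᵢ = -1.18×10⁵ V.
ΔV = V_B − V_A = -2.43×10⁴ V.
W_field = −qΔV = −(-8.24×10⁻⁶ C)(-2.43×10⁴ V) = -0.200 J.

-0.200 J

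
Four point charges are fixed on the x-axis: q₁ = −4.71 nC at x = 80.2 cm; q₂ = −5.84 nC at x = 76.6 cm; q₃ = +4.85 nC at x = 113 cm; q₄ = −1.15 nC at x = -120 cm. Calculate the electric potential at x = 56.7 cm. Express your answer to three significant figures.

-372 V

Electric potential is a scalar, so the contributions from each charge add algebraically: V = Σ kqᵢ/rᵢ.
Distances from the field point to each charge: r₁ = 0.235 m, r₂ = 0.199 m, r₃ = 0.563 m, r₄ = 1.77 m.
V = k[(-4.71×10⁻⁹)/(0.235) + (-5.84×10⁻⁹)/(0.199) + (4.85×10⁻⁹)/(0.563) + (-1.15×10⁻⁹)/(1.77)] = -372 V.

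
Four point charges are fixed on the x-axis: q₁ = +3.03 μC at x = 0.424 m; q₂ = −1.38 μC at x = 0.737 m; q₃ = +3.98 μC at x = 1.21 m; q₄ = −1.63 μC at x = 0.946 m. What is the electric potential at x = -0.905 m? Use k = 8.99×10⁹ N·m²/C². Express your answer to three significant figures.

Electric potential is a scalar, so the contributions from each charge add algebraically: V = Σ kqᵢ/rᵢ.
Distances from the field point to each charge: r₁ = 1.33 m, r₂ = 1.64 m, r₃ = 2.12 m, r₄ = 1.85 m.
V = k[(3.03×10⁻⁶)/(1.33) + (-1.38×10⁻⁶)/(1.64) + (3.98×10⁻⁶)/(2.12) + (-1.63×10⁻⁶)/(1.85)] = 2.19×10⁴ V.

2.19×10⁴ V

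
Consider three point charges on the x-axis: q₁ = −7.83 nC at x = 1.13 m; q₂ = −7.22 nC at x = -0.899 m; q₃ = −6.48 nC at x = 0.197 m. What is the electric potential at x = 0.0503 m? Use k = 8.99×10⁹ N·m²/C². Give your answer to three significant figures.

The total potential is the scalar sum of each charge's contribution, V = Σ kqᵢ/rᵢ.
Distances from the field point to each charge: r₁ = 1.08 m, r₂ = 0.949 m, r₃ = 0.147 m.
V = k[(-7.83×10⁻⁹)/(1.08) + (-7.22×10⁻⁹)/(0.949) + (-6.48×10⁻⁹)/(0.147)] = -531 V.

-531 V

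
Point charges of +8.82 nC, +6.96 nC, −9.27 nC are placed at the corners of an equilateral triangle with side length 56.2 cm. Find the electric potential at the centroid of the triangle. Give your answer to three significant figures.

180 V

Electric potential is a scalar, so the contributions from each charge add algebraically: V = Σ kqᵢ/rᵢ.
The distance from each vertex to the centroid is a/√3 = 0.324 m.
V = k[(8.82×10⁻⁹)/(0.324) + (6.96×10⁻⁹)/(0.324) + (-9.27×10⁻⁹)/(0.324)] = 180 V.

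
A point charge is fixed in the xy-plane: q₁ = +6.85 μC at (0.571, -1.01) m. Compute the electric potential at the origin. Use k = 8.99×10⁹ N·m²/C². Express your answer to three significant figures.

Electric potential is a scalar, so the contributions from each charge add algebraically: V = Σ kqᵢ/rᵢ.
Distances from the field point to each charge: r₁ = 1.16 m.
V = k[(6.85×10⁻⁶)/(1.16)] = 5.31×10⁴ V.

5.31×10⁴ V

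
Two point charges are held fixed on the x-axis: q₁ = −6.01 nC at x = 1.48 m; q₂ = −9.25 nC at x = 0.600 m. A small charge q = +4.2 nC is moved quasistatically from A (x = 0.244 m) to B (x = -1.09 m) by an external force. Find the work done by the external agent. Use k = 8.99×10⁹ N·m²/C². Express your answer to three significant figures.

8.70×10⁻⁷ J

For quasistatic motion the external work equals the change in potential energy: W_ext = qΔV = q(V_B − V_A).
At A: distances to the source charges are 1.24 m, 0.356 m; V_A = Σ kqᵢ/rᵢ = -277 V.
At B: distances to the source charges are 2.57 m, 1.69 m; V_B = Σ kqᵢ/rᵢ = -70.2 V.
ΔV = V_B − V_A = 207 V.
W_ext = qΔV = (4.20×10⁻⁹ C)(207 V) = 8.70×10⁻⁷ J.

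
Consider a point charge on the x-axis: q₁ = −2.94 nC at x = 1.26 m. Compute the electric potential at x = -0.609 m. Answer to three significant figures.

Electric potential is a scalar, so the contributions from each charge add algebraically: V = Σ kqᵢ/rᵢ.
V = k[(-2.94×10⁻⁹)/(1.87)] = -14.1 V.

-14.1 V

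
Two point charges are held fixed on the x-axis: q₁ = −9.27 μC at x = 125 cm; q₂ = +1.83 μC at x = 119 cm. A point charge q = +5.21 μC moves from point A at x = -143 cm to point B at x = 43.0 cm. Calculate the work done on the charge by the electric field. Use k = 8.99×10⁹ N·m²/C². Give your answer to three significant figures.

The work done by the electric force is W_field = −ΔU = −q(V_B − V_A) = q(V_A − V_B).
At A: distances to the source charges are 2.68 m, 2.62 m; V_A = Σ kqᵢ/rᵢ = -2.48×10⁴ V.
At B: distances to the source charges are 0.820 m, 0.760 m; V_B = Σ kqᵢ/rᵢ = -8.00×10⁴ V.
ΔV = V_B − V_A = -5.52×10⁴ V.
W_field = −qΔV = −(5.21×10⁻⁶ C)(-5.52×10⁴ V) = 0.287 J.

0.287 J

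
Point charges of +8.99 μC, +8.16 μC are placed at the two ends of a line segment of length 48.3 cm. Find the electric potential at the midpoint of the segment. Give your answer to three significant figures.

The total potential is the scalar sum of each charge's contribution, V = Σ kqᵢ/rᵢ.
Each charge is 0.241 m from the midpoint.
V = k[(8.99×10⁻⁶)/(0.241) + (8.16×10⁻⁶)/(0.241)] = 6.38×10⁵ V.

6.38×10⁵ V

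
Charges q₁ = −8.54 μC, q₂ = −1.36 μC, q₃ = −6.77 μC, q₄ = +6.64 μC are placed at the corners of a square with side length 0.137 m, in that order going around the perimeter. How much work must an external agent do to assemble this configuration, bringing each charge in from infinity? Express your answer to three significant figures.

-3.04 J

The assembly work is the sum of pairwise potential energies, U = Σ_{i<j} kqᵢqⱼ/rᵢⱼ.
The four side pairs have separation 0.137 m and the two diagonal pairs 0.194 m.
Summing all 6 pair terms gives U = -3.04 J.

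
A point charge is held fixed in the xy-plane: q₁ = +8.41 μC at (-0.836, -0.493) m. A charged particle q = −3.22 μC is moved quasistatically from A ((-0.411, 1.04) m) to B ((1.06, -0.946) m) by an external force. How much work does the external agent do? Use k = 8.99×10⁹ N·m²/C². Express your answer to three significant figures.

0.0281 J

For quasistatic motion the external work equals the change in potential energy: W_ext = qΔV = q(V_B − V_A).
At A: distance to the source charge is 1.59 m; V_A = kq₁/r = 4.75×10⁴ V.
At B: distance to the source charge is 1.95 m; V_B = kq₁/r = 3.88×10⁴ V.
ΔV = V_B − V_A = -8740 V.
W_ext = qΔV = (-3.22×10⁻⁶ C)(-8740 V) = 0.0281 J.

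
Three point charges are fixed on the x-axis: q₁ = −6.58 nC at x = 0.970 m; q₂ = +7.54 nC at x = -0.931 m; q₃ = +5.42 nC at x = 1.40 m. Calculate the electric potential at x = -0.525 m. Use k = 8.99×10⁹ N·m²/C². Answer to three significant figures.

153 V

Electric potential is a scalar, so the contributions from each charge add algebraically: V = Σ kqᵢ/rᵢ.
Distances from the field point to each charge: r₁ = 1.50 m, r₂ = 0.406 m, r₃ = 1.92 m.
V = k[(-6.58×10⁻⁹)/(1.50) + (7.54×10⁻⁹)/(0.406) + (5.42×10⁻⁹)/(1.92)] = 153 V.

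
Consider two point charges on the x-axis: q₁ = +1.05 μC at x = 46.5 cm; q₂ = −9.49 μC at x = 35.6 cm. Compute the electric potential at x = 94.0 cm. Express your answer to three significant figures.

Electric potential is a scalar, so the contributions from each charge add algebraically: V = Σ kqᵢ/rᵢ.
Distances from the field point to each charge: r₁ = 0.475 m, r₂ = 0.584 m.
V = k[(1.05×10⁻⁶)/(0.475) + (-9.49×10⁻⁶)/(0.584)] = -1.26×10⁵ V.

-1.26×10⁵ V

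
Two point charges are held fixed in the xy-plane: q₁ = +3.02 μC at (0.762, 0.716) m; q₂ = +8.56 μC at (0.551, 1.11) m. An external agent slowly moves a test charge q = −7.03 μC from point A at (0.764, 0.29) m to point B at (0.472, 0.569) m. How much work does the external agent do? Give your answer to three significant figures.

For quasistatic motion the external work equals the change in potential energy: W_ext = qΔV = q(V_B − V_A).
At A: distances to the source charges are 0.426 m, 0.847 m; V_A = Σ kqᵢ/rᵢ = 1.55×10⁵ V.
At B: distances to the source charges are 0.325 m, 0.547 m; V_B = Σ kqᵢ/rᵢ = 2.24×10⁵ V.
ΔV = V_B − V_A = 6.97×10⁴ V.
W_ext = qΔV = (-7.03×10⁻⁶ C)(6.97×10⁴ V) = -0.490 J.

-0.490 J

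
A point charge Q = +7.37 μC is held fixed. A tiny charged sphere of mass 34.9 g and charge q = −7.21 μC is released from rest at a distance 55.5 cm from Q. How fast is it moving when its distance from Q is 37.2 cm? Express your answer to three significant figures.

Only the electrostatic force acts, so mechanical energy is conserved: ½mv² = U₁ − U₂ = kQq(1/r₁ − 1/r₂).
U₁ − U₂ = (8.99×10⁹ N·m²/C²)(7.37×10⁻⁶ C)(-7.21×10⁻⁶ C)(1/0.555 − 1/0.372) = 0.423 J.
v = √(2·0.423/0.0349) = 4.93 m/s.

4.93 m/s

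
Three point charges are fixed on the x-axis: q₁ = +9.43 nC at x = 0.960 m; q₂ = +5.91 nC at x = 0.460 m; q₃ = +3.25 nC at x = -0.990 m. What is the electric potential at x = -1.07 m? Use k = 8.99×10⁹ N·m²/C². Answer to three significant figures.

442 V

The total potential is the scalar sum of each charge's contribution, V = Σ kqᵢ/rᵢ.
Distances from the field point to each charge: r₁ = 2.03 m, r₂ = 1.53 m, r₃ = 0.0800 m.
V = k[(9.43×10⁻⁹)/(2.03) + (5.91×10⁻⁹)/(1.53) + (3.25×10⁻⁹)/(0.0800)] = 442 V.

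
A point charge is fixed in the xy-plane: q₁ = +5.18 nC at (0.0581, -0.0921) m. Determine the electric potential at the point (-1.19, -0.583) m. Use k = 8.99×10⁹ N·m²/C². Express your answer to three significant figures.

34.7 V

Electric potential is a scalar, so the contributions from each charge add algebraically: V = Σ kqᵢ/rᵢ.
Distances from the field point to each charge: r₁ = 1.34 m.
V = k[(5.18×10⁻⁹)/(1.34)] = 34.7 V.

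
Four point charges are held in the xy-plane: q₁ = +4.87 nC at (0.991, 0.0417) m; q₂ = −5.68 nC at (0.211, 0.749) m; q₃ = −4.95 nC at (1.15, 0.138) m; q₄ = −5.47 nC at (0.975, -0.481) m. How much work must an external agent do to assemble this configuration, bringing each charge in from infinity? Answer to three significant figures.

-1.06×10⁻⁶ J

The work to assemble the configuration equals its total potential energy, U = Σ kqᵢqⱼ/rᵢⱼ over all pairs.
Pair separations: r₁₂ = 1.05 m, r₁₃ = 0.186 m, r₁₄ = 0.523 m, r₂₃ = 1.12 m, r₂₄ = 1.45 m, r₃₄ = 0.643 m.
Summing all 6 pair terms gives U = -1.06×10⁻⁶ J.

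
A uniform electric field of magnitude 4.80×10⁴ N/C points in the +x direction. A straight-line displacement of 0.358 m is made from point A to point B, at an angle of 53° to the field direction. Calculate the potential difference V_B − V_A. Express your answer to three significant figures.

Only the component of displacement along E changes the potential: ΔV = −E·d·cosθ.
ΔV = −(4.80×10⁴ V/m)(0.358 m)cos53° = -1.03×10⁴ V.

-1.03×10⁴ V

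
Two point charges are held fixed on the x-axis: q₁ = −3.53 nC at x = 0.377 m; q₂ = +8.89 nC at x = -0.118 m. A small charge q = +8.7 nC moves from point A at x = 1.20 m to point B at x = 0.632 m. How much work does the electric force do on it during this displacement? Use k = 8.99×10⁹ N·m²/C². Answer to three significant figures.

The work done by the electric force is W_field = −ΔU = −q(V_B − V_A) = q(V_A − V_B).
At A: distances to the source charges are 0.823 m, 1.32 m; V_A = Σ kqᵢ/rᵢ = 22.1 V.
At B: distances to the source charges are 0.255 m, 0.750 m; V_B = Σ kqᵢ/rᵢ = -17.9 V.
ΔV = V_B − V_A = -40.0 V.
W_field = −qΔV = −(8.70×10⁻⁹ C)(-40.0 V) = 3.48×10⁻⁷ J.

3.48×10⁻⁷ J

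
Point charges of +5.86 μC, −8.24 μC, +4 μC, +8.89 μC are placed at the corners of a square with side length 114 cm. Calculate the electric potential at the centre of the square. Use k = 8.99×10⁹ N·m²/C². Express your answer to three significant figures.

1.17×10⁵ V

Electric potential is a scalar, so the contributions from each charge add algebraically: V = Σ kqᵢ/rᵢ.
The distance from each corner to the centre is a√2/2 = 0.806 m.
V = k[(5.86×10⁻⁶)/(0.806) + (-8.24×10⁻⁶)/(0.806) + (4.00×10⁻⁶)/(0.806) + (8.89×10⁻⁶)/(0.806)] = 1.17×10⁵ V.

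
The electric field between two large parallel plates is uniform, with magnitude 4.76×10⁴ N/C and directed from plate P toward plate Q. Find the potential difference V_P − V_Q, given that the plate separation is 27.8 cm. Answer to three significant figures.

In a uniform field, potential decreases in the direction of E: ΔV = −E·d for a displacement d parallel to E.
Going from Q to P is a displacement of 27.8 cm opposite to the field, so V_P − V_Q = +Ed = 1.32×10⁴ V.

1.32×10⁴ V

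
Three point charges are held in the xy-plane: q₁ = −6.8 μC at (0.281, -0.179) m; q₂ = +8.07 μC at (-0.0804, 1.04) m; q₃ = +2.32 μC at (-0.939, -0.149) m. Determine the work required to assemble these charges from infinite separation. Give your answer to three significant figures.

The work to assemble the configuration equals its total potential energy, U = Σ kqᵢqⱼ/rᵢⱼ over all pairs.
Pair separations: r₁₂ = 1.27 m, r₁₃ = 1.22 m, r₂₃ = 1.47 m.
U = (-0.388) + (-0.116) + (0.115) = -0.389 J.

-0.389 J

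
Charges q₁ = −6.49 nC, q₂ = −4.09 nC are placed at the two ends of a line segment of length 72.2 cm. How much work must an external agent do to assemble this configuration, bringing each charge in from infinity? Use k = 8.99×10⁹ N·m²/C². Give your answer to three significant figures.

3.31×10⁻⁷ J

The work to assemble the configuration equals its total potential energy, U = Σ kqᵢqⱼ/rᵢⱼ over all pairs.
The separation is r = 0.722 m.
U = (3.31×10⁻⁷) = 3.31×10⁻⁷ J.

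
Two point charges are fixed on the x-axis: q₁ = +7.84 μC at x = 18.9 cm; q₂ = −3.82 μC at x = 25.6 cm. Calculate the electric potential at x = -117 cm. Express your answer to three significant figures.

2.78×10⁴ V

The total potential is the scalar sum of each charge's contribution, V = Σ kqᵢ/rᵢ.
Distances from the field point to each charge: r₁ = 1.36 m, r₂ = 1.43 m.
V = k[(7.84×10⁻⁶)/(1.36) + (-3.82×10⁻⁶)/(1.43)] = 2.78×10⁴ V.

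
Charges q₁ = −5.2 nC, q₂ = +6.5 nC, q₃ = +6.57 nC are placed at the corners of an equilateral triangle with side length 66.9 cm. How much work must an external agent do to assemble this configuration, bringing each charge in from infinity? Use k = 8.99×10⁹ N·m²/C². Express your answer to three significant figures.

-3.39×10⁻⁷ J

The work to assemble the configuration equals its total potential energy, U = Σ kqᵢqⱼ/rᵢⱼ over all pairs.
All three pair separations equal the side length, 0.669 m.
U = (-4.54×10⁻⁷) + (-4.59×10⁻⁷) + (5.74×10⁻⁷) = -3.39×10⁻⁷ J.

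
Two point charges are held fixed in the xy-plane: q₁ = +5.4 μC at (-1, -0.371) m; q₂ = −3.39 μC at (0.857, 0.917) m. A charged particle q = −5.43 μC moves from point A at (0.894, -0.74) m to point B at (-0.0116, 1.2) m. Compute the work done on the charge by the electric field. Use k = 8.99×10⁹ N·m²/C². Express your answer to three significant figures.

-0.0759 J

The work done by the electric force is W_field = −ΔU = −q(V_B − V_A) = q(V_A − V_B).
At A: distances to the source charges are 1.93 m, 1.66 m; V_A = Σ kqᵢ/rᵢ = 6770 V.
At B: distances to the source charges are 1.86 m, 0.914 m; V_B = Σ kqᵢ/rᵢ = -7210 V.
ΔV = V_B − V_A = -1.40×10⁴ V.
W_field = −qΔV = −(-5.43×10⁻⁶ C)(-1.40×10⁴ V) = -0.0759 J.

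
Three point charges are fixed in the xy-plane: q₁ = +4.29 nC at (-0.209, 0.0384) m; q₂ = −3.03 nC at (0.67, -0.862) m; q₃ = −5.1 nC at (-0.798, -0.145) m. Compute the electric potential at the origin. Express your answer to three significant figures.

The total potential is the scalar sum of each charge's contribution, V = Σ kqᵢ/rᵢ.
Distances from the field point to each charge: r₁ = 0.212 m, r₂ = 1.09 m, r₃ = 0.811 m.
V = k[(4.29×10⁻⁹)/(0.212) + (-3.03×10⁻⁹)/(1.09) + (-5.10×10⁻⁹)/(0.811)] = 100 V.

100 V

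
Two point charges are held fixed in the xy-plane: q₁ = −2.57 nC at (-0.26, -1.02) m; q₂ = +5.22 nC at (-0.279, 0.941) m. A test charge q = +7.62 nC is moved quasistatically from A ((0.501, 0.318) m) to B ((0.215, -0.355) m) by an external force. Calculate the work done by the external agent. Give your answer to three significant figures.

-2.01×10⁻⁷ J

For quasistatic motion the external work equals the change in potential energy: W_ext = qΔV = q(V_B − V_A).
At A: distances to the source charges are 1.54 m, 0.998 m; V_A = Σ kqᵢ/rᵢ = 32.0 V.
At B: distances to the source charges are 0.817 m, 1.39 m; V_B = Σ kqᵢ/rᵢ = 5.56 V.
ΔV = V_B − V_A = -26.4 V.
W_ext = qΔV = (7.62×10⁻⁹ C)(-26.4 V) = -2.01×10⁻⁷ J.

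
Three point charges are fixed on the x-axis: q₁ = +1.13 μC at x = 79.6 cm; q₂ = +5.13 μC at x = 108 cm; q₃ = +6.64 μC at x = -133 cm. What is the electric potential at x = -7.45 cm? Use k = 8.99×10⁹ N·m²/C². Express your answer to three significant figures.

The total potential is the scalar sum of each charge's contribution, V = Σ kqᵢ/rᵢ.
Distances from the field point to each charge: r₁ = 0.870 m, r₂ = 1.15 m, r₃ = 1.26 m.
V = k[(1.13×10⁻⁶)/(0.870) + (5.13×10⁻⁶)/(1.15) + (6.64×10⁻⁶)/(1.26)] = 9.92×10⁴ V.

9.92×10⁴ V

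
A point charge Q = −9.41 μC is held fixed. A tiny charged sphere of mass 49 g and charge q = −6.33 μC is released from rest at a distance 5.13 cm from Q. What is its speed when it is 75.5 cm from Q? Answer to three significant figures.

19.9 m/s

Only the electrostatic force acts, so mechanical energy is conserved: ½mv² = U₁ − U₂ = kQq(1/r₁ − 1/r₂).
U₁ − U₂ = (8.99×10⁹ N·m²/C²)(-9.41×10⁻⁶ C)(-6.33×10⁻⁶ C)(1/0.0513 − 1/0.755) = 9.73 J.
v = √(2·9.73/0.0490) = 19.9 m/s.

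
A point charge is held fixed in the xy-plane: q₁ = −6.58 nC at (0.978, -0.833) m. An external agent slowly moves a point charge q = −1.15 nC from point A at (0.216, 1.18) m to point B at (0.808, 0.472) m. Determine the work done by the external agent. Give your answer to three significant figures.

For quasistatic motion the external work equals the change in potential energy: W_ext = qΔV = q(V_B − V_A).
At A: distance to the source charge is 2.15 m; V_A = kq₁/r = -27.5 V.
At B: distance to the source charge is 1.32 m; V_B = kq₁/r = -44.9 V.
ΔV = V_B − V_A = -17.5 V.
W_ext = qΔV = (-1.15×10⁻⁹ C)(-17.5 V) = 2.01×10⁻⁸ J.

2.01×10⁻⁸ J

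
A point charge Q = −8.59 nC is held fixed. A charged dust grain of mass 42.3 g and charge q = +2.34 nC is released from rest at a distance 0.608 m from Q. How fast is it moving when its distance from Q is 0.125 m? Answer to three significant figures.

Only the electrostatic force acts, so mechanical energy is conserved: ½mv² = U₁ − U₂ = kQq(1/r₁ − 1/r₂).
U₁ − U₂ = (8.99×10⁹ N·m²/C²)(-8.59×10⁻⁹ C)(2.34×10⁻⁹ C)(1/0.608 − 1/0.125) = 1.15×10⁻⁶ J.
v = √(2·1.15×10⁻⁶/0.0423) = 7.37×10⁻³ m/s.

7.37×10⁻³ m/s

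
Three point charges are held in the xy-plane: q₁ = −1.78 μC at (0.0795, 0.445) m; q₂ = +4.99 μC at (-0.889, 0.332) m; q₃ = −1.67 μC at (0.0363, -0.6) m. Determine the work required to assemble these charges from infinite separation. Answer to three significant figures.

The work to assemble the configuration equals its total potential energy, U = Σ kqᵢqⱼ/rᵢⱼ over all pairs.
Pair separations: r₁₂ = 0.975 m, r₁₃ = 1.05 m, r₂₃ = 1.31 m.
U = (-0.0819) + (0.0256) + (-0.0570) = -0.113 J.

-0.113 J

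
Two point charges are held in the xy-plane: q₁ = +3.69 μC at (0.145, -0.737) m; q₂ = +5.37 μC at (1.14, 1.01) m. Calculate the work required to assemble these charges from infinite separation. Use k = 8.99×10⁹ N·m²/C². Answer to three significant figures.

0.0886 J

The assembly work is the sum of pairwise potential energies, U = Σ_{i<j} kqᵢqⱼ/rᵢⱼ.
Pair separations: r₁₂ = 2.01 m.
U = (0.0886) = 0.0886 J.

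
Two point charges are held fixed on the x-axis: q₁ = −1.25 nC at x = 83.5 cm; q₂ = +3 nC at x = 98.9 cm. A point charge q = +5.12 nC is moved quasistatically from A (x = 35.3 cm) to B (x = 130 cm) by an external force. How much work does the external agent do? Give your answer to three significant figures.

For quasistatic motion the external work equals the change in potential energy: W_ext = qΔV = q(V_B − V_A).
At A: distances to the source charges are 0.482 m, 0.636 m; V_A = Σ kqᵢ/rᵢ = 19.1 V.
At B: distances to the source charges are 0.465 m, 0.311 m; V_B = Σ kqᵢ/rᵢ = 62.6 V.
ΔV = V_B − V_A = 43.5 V.
W_ext = qΔV = (5.12×10⁻⁹ C)(43.5 V) = 2.23×10⁻⁷ J.

2.23×10⁻⁷ J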